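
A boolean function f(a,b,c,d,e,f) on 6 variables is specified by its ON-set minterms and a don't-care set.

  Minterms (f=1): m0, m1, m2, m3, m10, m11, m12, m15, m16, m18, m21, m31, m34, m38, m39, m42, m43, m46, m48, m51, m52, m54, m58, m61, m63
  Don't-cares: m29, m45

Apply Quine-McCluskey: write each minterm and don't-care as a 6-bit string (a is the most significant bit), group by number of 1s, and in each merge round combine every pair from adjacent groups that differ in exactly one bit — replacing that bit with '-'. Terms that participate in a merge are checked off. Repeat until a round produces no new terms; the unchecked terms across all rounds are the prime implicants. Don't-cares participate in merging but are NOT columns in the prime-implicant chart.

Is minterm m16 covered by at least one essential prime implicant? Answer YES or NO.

[col 0] 000000*, 000001*, 000010*, 000011*, 001010*, 001011*, 001100, 001111*, 010000*, 010010*, 010101*, 011101*, 011111*, 100010*, 100110*, 100111*, 101010*, 101011*, 101101*, 101110*, 110000*, 110011, 110100*, 110110*, 111010*, 111101*, 111111*
[col 1] -00010*, -01010*, -01011*, -10000, -11101*, -11111*, 0-0000*, 0-0010*, 0-1111, 00-010*, 00-011*, 0000-0*, 0000-1*, 00000-*, 00001-*, 001-11, 00101-*, 01-101, 0100-0*, 0111-1*, 1-0110, 1-1010, 1-1101, 10-010*, 10-110*, 100-10*, 10011-, 101-10*, 10101-*, 110-00, 1101-0, 1111-1*
[col 2] -0-010, -0101-, -111-1, 0-00-0, 00-01-, 0000--, 10--10
Prime implicants: -0-010, -0101-, -10000, -111-1, 0-00-0, 0-1111, 00-01-, 0000--, 001-11, 001100, 01-101, 1-0110, 1-1010, 1-1101, 10--10, 10011-, 110-00, 110011, 1101-0
PI chart (minterm → PIs covering it):
  0 | 0-00-0,0000--
  1 | 0000--  (sole → essential)
  2 | -0-010,0-00-0,00-01-,0000--
  3 | 00-01-,0000--
  10 | -0-010,-0101-,00-01-
  11 | -0101-,00-01-,001-11
  12 | 001100  (sole → essential)
  15 | 0-1111,001-11
  16 | -10000,0-00-0
  18 | 0-00-0  (sole → essential)
  21 | 01-101  (sole → essential)
  31 | -111-1,0-1111
  34 | -0-010,10--10
  38 | 1-0110,10--10,10011-
  39 | 10011-  (sole → essential)
  42 | -0-010,-0101-,1-1010,10--10
  43 | -0101-  (sole → essential)
  46 | 10--10  (sole → essential)
  48 | -10000,110-00
  51 | 110011  (sole → essential)
  52 | 110-00,1101-0
  54 | 1-0110,1101-0
  58 | 1-1010  (sole → essential)
  61 | -111-1,1-1101
  63 | -111-1  (sole → essential)
Essential prime implicants: -0101-, -111-1, 0-00-0, 0000--, 001100, 01-101, 1-1010, 10--10, 10011-, 110011

YES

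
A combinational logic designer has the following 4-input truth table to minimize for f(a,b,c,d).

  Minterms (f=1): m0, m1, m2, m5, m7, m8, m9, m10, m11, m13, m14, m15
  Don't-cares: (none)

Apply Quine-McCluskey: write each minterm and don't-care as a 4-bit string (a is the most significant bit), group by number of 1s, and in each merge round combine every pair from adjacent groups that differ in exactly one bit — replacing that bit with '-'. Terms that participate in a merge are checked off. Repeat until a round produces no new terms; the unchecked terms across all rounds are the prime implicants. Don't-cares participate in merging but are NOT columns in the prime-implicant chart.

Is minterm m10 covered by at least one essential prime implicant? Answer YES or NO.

YES

Round 0: 0000✓ 0001✓ 0010✓ 0101✓ 0111✓ 1000✓ 1001✓ 1010✓ 1011✓ 1101✓ 1110✓ 1111✓
Round 1: -000✓ -001✓ -010✓ -101✓ -111✓ 0-01✓ 00-0✓ 000-✓ 01-1✓ 1-01✓ 1-10✓ 1-11✓ 10-0✓ 10-1✓ 100-✓ 101-✓ 11-1✓ 111-✓
Round 2: --01 -0-0 -00- -1-1 1--1 1-1- 10--
PIs = {--01, -0-0, -00-, -1-1, 1--1, 1-1-, 10--}
Coverage chart:
  m0: -0-0,-00-
  m1: --01,-00-
  m2: -0-0 ←essential
  m5: --01,-1-1
  m7: -1-1 ←essential
  m8: -0-0,-00-,10--
  m9: --01,-00-,1--1,10--
  m10: -0-0,1-1-,10--
  m11: 1--1,1-1-,10--
  m13: --01,-1-1,1--1
  m14: 1-1- ←essential
  m15: -1-1,1--1,1-1-
Essential: -0-0, -1-1, 1-1-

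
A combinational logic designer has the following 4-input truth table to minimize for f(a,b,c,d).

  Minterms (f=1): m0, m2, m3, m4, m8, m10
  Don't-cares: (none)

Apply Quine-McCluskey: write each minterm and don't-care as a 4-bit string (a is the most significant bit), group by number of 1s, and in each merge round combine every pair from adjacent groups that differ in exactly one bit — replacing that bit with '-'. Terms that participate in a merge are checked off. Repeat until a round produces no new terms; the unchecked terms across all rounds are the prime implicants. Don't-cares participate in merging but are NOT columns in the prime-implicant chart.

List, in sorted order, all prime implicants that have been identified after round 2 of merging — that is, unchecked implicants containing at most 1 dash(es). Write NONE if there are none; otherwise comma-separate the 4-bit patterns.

Round 0: 0000✓ 0010✓ 0011✓ 0100✓ 1000✓ 1010✓
Round 1: -000✓ -010✓ 0-00 00-0✓ 001- 10-0✓
Round 2: -0-0
PIs = {-0-0, 0-00, 001-}

0-00, 001-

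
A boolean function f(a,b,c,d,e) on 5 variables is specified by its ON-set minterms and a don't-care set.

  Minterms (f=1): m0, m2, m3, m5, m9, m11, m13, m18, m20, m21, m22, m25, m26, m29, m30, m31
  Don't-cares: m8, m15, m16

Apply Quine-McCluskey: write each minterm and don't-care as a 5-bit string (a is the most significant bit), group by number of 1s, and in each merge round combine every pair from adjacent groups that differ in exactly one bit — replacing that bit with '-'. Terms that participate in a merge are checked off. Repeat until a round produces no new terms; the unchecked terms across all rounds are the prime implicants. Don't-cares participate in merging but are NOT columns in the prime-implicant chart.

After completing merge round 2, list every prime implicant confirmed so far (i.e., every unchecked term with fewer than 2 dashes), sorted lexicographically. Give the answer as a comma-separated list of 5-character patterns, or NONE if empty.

0-000, 0-011, 0001-, 0100-, 1010-, 1111-

size-2^0 implicants → 00000(✓)  00010(✓)  00011(✓)  00101(✓)  01000(✓)  01001(✓)  01011(✓)  01101(✓)  01111(✓)  10000(✓)  10010(✓)  10100(✓)  10101(✓)  10110(✓)  11001(✓)  11010(✓)  11101(✓)  11110(✓)  11111(✓)
size-2^1 implicants → -0000(✓)  -0010(✓)  -0101(✓)  -1001(✓)  -1101(✓)  -1111(✓)  0-000  0-011  0-101(✓)  000-0(✓)  0001-  01-01(✓)  01-11(✓)  010-1(✓)  0100-  011-1(✓)  1-010(✓)  1-101(✓)  1-110(✓)  10-00(✓)  10-10(✓)  100-0(✓)  101-0(✓)  1010-  11-01(✓)  11-10(✓)  111-1(✓)  1111-
size-2^2 implicants → --101  -00-0  -1-01  -11-1  01--1  1--10  10--0
Unchecked terms (primes): --101, -00-0, -1-01, -11-1, 0-000, 0-011, 0001-, 01--1, 0100-, 1--10, 10--0, 1010-, 1111-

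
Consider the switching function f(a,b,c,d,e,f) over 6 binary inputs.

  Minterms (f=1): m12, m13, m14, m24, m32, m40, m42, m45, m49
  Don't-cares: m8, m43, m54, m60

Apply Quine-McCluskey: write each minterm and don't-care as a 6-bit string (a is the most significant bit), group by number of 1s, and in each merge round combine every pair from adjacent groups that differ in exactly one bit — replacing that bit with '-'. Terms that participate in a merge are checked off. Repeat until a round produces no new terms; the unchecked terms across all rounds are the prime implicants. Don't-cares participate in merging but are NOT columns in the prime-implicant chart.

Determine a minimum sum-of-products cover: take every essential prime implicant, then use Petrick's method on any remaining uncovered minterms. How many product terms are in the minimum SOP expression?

Round 0: 001000✓ 001100✓ 001101✓ 001110✓ 011000✓ 100000✓ 101000✓ 101010✓ 101011✓ 101101✓ 110001 110110 111100
Round 1: -01000 -01101 0-1000 001-00 0011-0 00110- 10-000 1010-0 10101-
PIs = {-01000, -01101, 0-1000, 001-00, 0011-0, 00110-, 10-000, 1010-0, 10101-, 110001, 110110, 111100}
Coverage chart:
  m12: 001-00,0011-0,00110-
  m13: -01101,00110-
  m14: 0011-0 ←essential
  m24: 0-1000 ←essential
  m32: 10-000 ←essential
  m40: -01000,10-000,1010-0
  m42: 1010-0,10101-
  m45: -01101 ←essential
  m49: 110001 ←essential
Essential: -01101, 0-1000, 0011-0, 10-000, 110001
Petrick residual → 1010-0
Min cover (6 terms): b'cde'f + a'cd'e'f' + a'b'cdf' + ab'd'e'f' + ab'cd'f' + abc'd'e'f

6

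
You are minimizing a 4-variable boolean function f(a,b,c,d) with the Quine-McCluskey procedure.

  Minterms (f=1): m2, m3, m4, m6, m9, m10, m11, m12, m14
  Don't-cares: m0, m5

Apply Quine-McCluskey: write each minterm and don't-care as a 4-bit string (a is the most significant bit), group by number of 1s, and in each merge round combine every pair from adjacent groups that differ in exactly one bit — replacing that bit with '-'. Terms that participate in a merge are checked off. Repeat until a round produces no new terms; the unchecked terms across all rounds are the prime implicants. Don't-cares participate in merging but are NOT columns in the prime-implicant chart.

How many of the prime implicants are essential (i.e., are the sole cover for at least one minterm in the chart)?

3

Round 0: 0000✓ 0010✓ 0011✓ 0100✓ 0101✓ 0110✓ 1001✓ 1010✓ 1011✓ 1100✓ 1110✓
Round 1: -010✓ -011✓ -100✓ -110✓ 0-00✓ 0-10✓ 00-0✓ 001-✓ 01-0✓ 010- 1-10✓ 10-1 101-✓ 11-0✓
Round 2: --10 -01- -1-0 0--0
PIs = {--10, -01-, -1-0, 0--0, 010-, 10-1}
Coverage chart:
  m2: --10,-01-,0--0
  m3: -01- ←essential
  m4: -1-0,0--0,010-
  m6: --10,-1-0,0--0
  m9: 10-1 ←essential
  m10: --10,-01-
  m11: -01-,10-1
  m12: -1-0 ←essential
  m14: --10,-1-0
Essential: -01-, -1-0, 10-1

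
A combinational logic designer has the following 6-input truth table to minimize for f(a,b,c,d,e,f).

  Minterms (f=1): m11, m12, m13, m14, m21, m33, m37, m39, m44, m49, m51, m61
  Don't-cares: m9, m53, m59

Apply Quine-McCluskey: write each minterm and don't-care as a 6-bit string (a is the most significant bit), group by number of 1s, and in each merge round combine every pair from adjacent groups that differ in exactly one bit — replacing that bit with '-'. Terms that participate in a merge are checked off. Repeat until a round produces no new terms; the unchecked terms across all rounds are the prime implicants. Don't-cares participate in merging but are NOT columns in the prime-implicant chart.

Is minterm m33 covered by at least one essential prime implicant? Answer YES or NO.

Round 0: 001001✓ 001011✓ 001100✓ 001101✓ 001110✓ 010101✓ 100001✓ 100101✓ 100111✓ 101100✓ 110001✓ 110011✓ 110101✓ 111011✓ 111101✓
Round 1: -01100 -10101 001-01 0010-1 0011-0 00110- 1-0001✓ 1-0101✓ 100-01✓ 1001-1 11-011 11-101 110-01✓ 1100-1
Round 2: 1-0-01
PIs = {-01100, -10101, 001-01, 0010-1, 0011-0, 00110-, 1-0-01, 1001-1, 11-011, 11-101, 1100-1}
Coverage chart:
  m11: 0010-1 ←essential
  m12: -01100,0011-0,00110-
  m13: 001-01,00110-
  m14: 0011-0 ←essential
  m21: -10101 ←essential
  m33: 1-0-01 ←essential
  m37: 1-0-01,1001-1
  m39: 1001-1 ←essential
  m44: -01100 ←essential
  m49: 1-0-01,1100-1
  m51: 11-011,1100-1
  m61: 11-101 ←essential
Essential: -01100, -10101, 0010-1, 0011-0, 1-0-01, 1001-1, 11-101

YES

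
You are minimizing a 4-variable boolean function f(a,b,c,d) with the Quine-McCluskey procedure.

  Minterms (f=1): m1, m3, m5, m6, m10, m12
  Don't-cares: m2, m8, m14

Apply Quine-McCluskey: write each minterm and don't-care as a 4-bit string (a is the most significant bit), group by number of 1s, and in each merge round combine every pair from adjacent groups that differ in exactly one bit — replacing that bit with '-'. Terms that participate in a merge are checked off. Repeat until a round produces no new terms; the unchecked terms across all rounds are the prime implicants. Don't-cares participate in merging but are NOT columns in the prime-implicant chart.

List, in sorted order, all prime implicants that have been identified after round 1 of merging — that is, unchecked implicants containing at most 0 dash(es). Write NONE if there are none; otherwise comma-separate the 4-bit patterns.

NONE

Round 0: 0001✓ 0010✓ 0011✓ 0101✓ 0110✓ 1000✓ 1010✓ 1100✓ 1110✓
Round 1: -010✓ -110✓ 0-01 0-10✓ 00-1 001- 1-00✓ 1-10✓ 10-0✓ 11-0✓
Round 2: --10 1--0
PIs = {--10, 0-01, 00-1, 001-, 1--0}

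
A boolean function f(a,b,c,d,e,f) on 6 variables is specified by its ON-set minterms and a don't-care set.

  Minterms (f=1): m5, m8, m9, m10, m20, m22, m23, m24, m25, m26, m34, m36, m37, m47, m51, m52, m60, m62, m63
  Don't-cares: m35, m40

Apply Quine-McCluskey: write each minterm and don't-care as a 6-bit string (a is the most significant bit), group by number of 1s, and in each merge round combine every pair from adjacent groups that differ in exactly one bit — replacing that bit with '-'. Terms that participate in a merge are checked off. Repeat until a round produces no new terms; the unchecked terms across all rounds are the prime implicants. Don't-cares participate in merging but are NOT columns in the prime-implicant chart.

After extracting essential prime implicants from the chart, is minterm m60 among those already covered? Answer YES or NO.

Round 0: 000101✓ 001000✓ 001001✓ 001010✓ 010100✓ 010110✓ 010111✓ 011000✓ 011001✓ 011010✓ 100010✓ 100011✓ 100100✓ 100101✓ 101000✓ 101111✓ 110011✓ 110100✓ 111100✓ 111110✓ 111111✓
Round 1: -00101 -01000 -10100 0-1000✓ 0-1001✓ 0-1010✓ 0010-0✓ 00100-✓ 0101-0 01011- 0110-0✓ 01100-✓ 1-0011 1-0100 1-1111 10001- 10010- 11-100 1111-0 11111-
Round 2: 0-10-0 0-100-
PIs = {-00101, -01000, -10100, 0-10-0, 0-100-, 0101-0, 01011-, 1-0011, 1-0100, 1-1111, 10001-, 10010-, 11-100, 1111-0, 11111-}
Coverage chart:
  m5: -00101 ←essential
  m8: -01000,0-10-0,0-100-
  m9: 0-100- ←essential
  m10: 0-10-0 ←essential
  m20: -10100,0101-0
  m22: 0101-0,01011-
  m23: 01011- ←essential
  m24: 0-10-0,0-100-
  m25: 0-100- ←essential
  m26: 0-10-0 ←essential
  m34: 10001- ←essential
  m36: 1-0100,10010-
  m37: -00101,10010-
  m47: 1-1111 ←essential
  m51: 1-0011 ←essential
  m52: -10100,1-0100,11-100
  m60: 11-100,1111-0
  m62: 1111-0,11111-
  m63: 1-1111,11111-
Essential: -00101, 0-10-0, 0-100-, 01011-, 1-0011, 1-1111, 10001-

NO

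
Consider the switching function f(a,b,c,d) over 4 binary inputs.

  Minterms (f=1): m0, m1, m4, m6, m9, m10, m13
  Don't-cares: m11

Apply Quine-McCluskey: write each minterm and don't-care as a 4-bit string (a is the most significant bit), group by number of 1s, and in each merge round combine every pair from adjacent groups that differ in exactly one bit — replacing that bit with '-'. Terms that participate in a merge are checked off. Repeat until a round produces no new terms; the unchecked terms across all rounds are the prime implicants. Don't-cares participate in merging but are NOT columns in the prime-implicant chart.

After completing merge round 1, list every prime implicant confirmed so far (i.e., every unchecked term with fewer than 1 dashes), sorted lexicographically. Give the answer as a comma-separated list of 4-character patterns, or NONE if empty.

NONE

size-2^0 implicants → 0000(✓)  0001(✓)  0100(✓)  0110(✓)  1001(✓)  1010(✓)  1011(✓)  1101(✓)
size-2^1 implicants → -001  0-00  000-  01-0  1-01  10-1  101-
Unchecked terms (primes): -001, 0-00, 000-, 01-0, 1-01, 10-1, 101-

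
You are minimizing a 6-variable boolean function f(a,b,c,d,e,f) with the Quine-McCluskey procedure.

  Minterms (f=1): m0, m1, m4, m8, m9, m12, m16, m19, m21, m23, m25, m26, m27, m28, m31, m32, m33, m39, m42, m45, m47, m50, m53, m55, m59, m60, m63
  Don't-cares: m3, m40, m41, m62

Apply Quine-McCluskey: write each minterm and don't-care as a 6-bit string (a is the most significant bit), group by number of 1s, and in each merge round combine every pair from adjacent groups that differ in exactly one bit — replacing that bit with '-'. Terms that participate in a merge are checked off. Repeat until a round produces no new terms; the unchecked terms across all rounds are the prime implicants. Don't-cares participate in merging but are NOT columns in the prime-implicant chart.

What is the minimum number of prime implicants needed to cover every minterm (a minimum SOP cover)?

13

size-2^0 implicants → 000000(✓)  000001(✓)  000011(✓)  000100(✓)  001000(✓)  001001(✓)  001100(✓)  010000(✓)  010011(✓)  010101(✓)  010111(✓)  011001(✓)  011010(✓)  011011(✓)  011100(✓)  011111(✓)  100000(✓)  100001(✓)  100111(✓)  101000(✓)  101001(✓)  101010(✓)  101101(✓)  101111(✓)  110010  110101(✓)  110111(✓)  111011(✓)  111100(✓)  111110(✓)  111111(✓)
size-2^1 implicants → -00000(✓)  -00001(✓)  -01000(✓)  -01001(✓)  -10101(✓)  -10111(✓)  -11011(✓)  -11100  -11111(✓)  0-0000  0-0011  0-1001  0-1100  00-000(✓)  00-001(✓)  00-100(✓)  000-00(✓)  0000-1  00000-(✓)  001-00(✓)  00100-(✓)  01-011(✓)  01-111(✓)  010-11(✓)  0101-1(✓)  011-11(✓)  0110-1  01101-  1-0111(✓)  1-1111(✓)  10-000(✓)  10-001(✓)  10-111(✓)  10000-(✓)  101-01  1010-0  10100-(✓)  1011-1  11-111(✓)  1101-1(✓)  111-11(✓)  1111-0  11111-
size-2^2 implicants → -0-000(✓)  -0-001(✓)  -0000-(✓)  -0100-(✓)  -1-111  -101-1  -11-11  00--00  00-00-(✓)  01--11  1--111  10-00-(✓)
size-2^3 implicants → -0-00-
Unchecked terms (primes): -0-00-, -1-111, -101-1, -11-11, -11100, 0-0000, 0-0011, 0-1001, 0-1100, 00--00, 0000-1, 01--11, 0110-1, 01101-, 1--111, 101-01, 1010-0, 1011-1, 110010, 1111-0, 11111-
Minterm coverage:
  m0 ⊆ -0-00-,0-0000,00--00
  m1 ⊆ -0-00-,0000-1
  m4 ⊆ 00--00 [E]
  m8 ⊆ -0-00-,00--00
  m9 ⊆ -0-00-,0-1001
  m12 ⊆ 0-1100,00--00
  m16 ⊆ 0-0000 [E]
  m19 ⊆ 0-0011,01--11
  m21 ⊆ -101-1 [E]
  m23 ⊆ -1-111,-101-1,01--11
  m25 ⊆ 0-1001,0110-1
  m26 ⊆ 01101- [E]
  m27 ⊆ -11-11,01--11,0110-1,01101-
  m28 ⊆ -11100,0-1100
  m31 ⊆ -1-111,-11-11,01--11
  m32 ⊆ -0-00- [E]
  m33 ⊆ -0-00- [E]
  m39 ⊆ 1--111 [E]
  m42 ⊆ 1010-0 [E]
  m45 ⊆ 101-01,1011-1
  m47 ⊆ 1--111,1011-1
  m50 ⊆ 110010 [E]
  m53 ⊆ -101-1 [E]
  m55 ⊆ -1-111,-101-1,1--111
  m59 ⊆ -11-11 [E]
  m60 ⊆ -11100,1111-0
  m63 ⊆ -1-111,-11-11,1--111,11111-
E = {-0-00-, -101-1, -11-11, 0-0000, 00--00, 01101-, 1--111, 1010-0, 110010}
Petrick residual → -11100, 0-0011, 0-1001, 101-01
Cover = b'd'e' + bc'df + bcef + bcde'f' + a'c'd'e'f' + a'c'd'ef + a'cd'e'f + a'b'e'f' + a'bcd'e + adef + ab'ce'f + ab'cd'f' + abc'd'ef'  |cover|=13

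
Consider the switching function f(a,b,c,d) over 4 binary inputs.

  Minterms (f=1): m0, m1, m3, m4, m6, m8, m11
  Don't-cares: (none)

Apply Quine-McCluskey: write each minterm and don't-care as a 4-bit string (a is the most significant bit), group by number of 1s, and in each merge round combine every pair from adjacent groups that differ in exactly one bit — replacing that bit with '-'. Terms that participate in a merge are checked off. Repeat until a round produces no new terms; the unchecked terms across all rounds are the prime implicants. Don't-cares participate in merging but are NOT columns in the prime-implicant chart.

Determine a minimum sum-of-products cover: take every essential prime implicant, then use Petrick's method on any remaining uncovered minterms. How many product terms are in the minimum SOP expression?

4

[col 0] 0000*, 0001*, 0011*, 0100*, 0110*, 1000*, 1011*
[col 1] -000, -011, 0-00, 00-1, 000-, 01-0
Prime implicants: -000, -011, 0-00, 00-1, 000-, 01-0
PI chart (minterm → PIs covering it):
  0 | -000,0-00,000-
  1 | 00-1,000-
  3 | -011,00-1
  4 | 0-00,01-0
  6 | 01-0  (sole → essential)
  8 | -000  (sole → essential)
  11 | -011  (sole → essential)
Essential prime implicants: -000, -011, 01-0
Petrick residual → 00-1
Minimum SOP uses 4 PIs: b'c'd' + b'cd + a'b'd + a'bd'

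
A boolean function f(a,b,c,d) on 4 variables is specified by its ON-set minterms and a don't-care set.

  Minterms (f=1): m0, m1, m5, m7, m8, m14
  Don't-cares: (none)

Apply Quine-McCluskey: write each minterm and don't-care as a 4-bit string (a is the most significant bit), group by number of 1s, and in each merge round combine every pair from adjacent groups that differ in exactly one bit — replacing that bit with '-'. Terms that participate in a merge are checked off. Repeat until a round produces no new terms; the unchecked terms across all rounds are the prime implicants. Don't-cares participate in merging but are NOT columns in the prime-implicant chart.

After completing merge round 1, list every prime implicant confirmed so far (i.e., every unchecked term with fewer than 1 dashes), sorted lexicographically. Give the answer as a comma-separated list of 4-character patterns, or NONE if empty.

[col 0] 0000*, 0001*, 0101*, 0111*, 1000*, 1110
[col 1] -000, 0-01, 000-, 01-1
Prime implicants: -000, 0-01, 000-, 01-1, 1110

1110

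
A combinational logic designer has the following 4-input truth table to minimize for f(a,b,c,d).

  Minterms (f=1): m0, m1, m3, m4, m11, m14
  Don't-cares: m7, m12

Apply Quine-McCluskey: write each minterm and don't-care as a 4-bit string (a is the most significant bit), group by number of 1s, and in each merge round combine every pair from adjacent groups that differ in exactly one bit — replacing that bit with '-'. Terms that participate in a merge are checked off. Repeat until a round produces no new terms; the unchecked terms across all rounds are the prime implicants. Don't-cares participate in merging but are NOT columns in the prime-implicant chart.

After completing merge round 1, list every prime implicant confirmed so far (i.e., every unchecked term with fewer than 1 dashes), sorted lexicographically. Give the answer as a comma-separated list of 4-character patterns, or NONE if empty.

NONE

[col 0] 0000*, 0001*, 0011*, 0100*, 0111*, 1011*, 1100*, 1110*
[col 1] -011, -100, 0-00, 0-11, 00-1, 000-, 11-0
Prime implicants: -011, -100, 0-00, 0-11, 00-1, 000-, 11-0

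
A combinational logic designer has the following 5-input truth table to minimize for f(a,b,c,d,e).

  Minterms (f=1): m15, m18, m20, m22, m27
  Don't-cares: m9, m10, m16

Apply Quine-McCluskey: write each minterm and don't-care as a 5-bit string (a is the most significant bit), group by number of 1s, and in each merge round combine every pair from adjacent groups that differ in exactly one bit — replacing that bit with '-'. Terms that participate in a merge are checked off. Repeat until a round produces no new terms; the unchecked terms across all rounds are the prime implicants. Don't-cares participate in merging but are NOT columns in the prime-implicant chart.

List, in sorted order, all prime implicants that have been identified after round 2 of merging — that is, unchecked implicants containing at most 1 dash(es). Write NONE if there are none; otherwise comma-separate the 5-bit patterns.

01001, 01010, 01111, 11011

Round 0: 01001 01010 01111 10000✓ 10010✓ 10100✓ 10110✓ 11011
Round 1: 10-00✓ 10-10✓ 100-0✓ 101-0✓
Round 2: 10--0
PIs = {01001, 01010, 01111, 10--0, 11011}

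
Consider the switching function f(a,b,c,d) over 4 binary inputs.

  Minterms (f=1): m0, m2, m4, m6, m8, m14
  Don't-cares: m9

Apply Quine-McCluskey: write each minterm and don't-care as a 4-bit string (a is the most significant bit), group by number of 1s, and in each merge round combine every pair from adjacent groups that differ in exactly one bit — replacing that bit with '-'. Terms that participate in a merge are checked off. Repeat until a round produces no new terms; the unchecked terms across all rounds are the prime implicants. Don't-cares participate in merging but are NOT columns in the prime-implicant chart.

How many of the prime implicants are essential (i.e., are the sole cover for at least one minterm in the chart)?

2

[col 0] 0000*, 0010*, 0100*, 0110*, 1000*, 1001*, 1110*
[col 1] -000, -110, 0-00*, 0-10*, 00-0*, 01-0*, 100-
[col 2] 0--0
Prime implicants: -000, -110, 0--0, 100-
PI chart (minterm → PIs covering it):
  0 | -000,0--0
  2 | 0--0  (sole → essential)
  4 | 0--0  (sole → essential)
  6 | -110,0--0
  8 | -000,100-
  14 | -110  (sole → essential)
Essential prime implicants: -110, 0--0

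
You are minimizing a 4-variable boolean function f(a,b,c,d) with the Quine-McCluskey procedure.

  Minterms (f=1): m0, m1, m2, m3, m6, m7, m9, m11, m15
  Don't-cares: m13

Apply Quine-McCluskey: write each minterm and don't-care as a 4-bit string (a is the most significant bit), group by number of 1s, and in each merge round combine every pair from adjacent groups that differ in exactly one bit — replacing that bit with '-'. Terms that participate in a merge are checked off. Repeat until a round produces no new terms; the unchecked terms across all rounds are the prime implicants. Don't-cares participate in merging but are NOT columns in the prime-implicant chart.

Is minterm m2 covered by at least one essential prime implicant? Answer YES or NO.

[col 0] 0000*, 0001*, 0010*, 0011*, 0110*, 0111*, 1001*, 1011*, 1101*, 1111*
[col 1] -001*, -011*, -111*, 0-10*, 0-11*, 00-0*, 00-1*, 000-*, 001-*, 011-*, 1-01*, 1-11*, 10-1*, 11-1*
[col 2] --11, -0-1, 0-1-, 00--, 1--1
Prime implicants: --11, -0-1, 0-1-, 00--, 1--1
PI chart (minterm → PIs covering it):
  0 | 00--  (sole → essential)
  1 | -0-1,00--
  2 | 0-1-,00--
  3 | --11,-0-1,0-1-,00--
  6 | 0-1-  (sole → essential)
  7 | --11,0-1-
  9 | -0-1,1--1
  11 | --11,-0-1,1--1
  15 | --11,1--1
Essential prime implicants: 0-1-, 00--

YES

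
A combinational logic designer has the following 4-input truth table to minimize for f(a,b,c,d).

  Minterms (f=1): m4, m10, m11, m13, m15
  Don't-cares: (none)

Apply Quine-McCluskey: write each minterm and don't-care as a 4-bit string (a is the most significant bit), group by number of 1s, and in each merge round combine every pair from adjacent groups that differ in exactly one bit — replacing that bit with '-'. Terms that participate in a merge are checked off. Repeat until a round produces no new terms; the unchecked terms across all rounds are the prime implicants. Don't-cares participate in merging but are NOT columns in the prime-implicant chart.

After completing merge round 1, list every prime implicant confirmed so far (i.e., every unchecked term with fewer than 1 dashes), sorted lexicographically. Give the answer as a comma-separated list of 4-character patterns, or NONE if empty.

0100

size-2^0 implicants → 0100  1010(✓)  1011(✓)  1101(✓)  1111(✓)
size-2^1 implicants → 1-11  101-  11-1
Unchecked terms (primes): 0100, 1-11, 101-, 11-1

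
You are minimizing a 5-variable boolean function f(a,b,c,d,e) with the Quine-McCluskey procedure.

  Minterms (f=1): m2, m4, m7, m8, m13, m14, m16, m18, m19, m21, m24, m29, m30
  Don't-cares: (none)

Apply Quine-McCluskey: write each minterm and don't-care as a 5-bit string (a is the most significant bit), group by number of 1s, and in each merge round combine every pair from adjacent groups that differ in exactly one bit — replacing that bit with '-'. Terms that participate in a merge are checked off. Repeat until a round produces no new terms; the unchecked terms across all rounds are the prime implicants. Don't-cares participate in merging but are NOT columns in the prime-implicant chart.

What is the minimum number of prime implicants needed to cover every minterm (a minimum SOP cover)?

[col 0] 00010*, 00100, 00111, 01000*, 01101*, 01110*, 10000*, 10010*, 10011*, 10101*, 11000*, 11101*, 11110*
[col 1] -0010, -1000, -1101, -1110, 1-000, 1-101, 100-0, 1001-
Prime implicants: -0010, -1000, -1101, -1110, 00100, 00111, 1-000, 1-101, 100-0, 1001-
PI chart (minterm → PIs covering it):
  2 | -0010  (sole → essential)
  4 | 00100  (sole → essential)
  7 | 00111  (sole → essential)
  8 | -1000  (sole → essential)
  13 | -1101  (sole → essential)
  14 | -1110  (sole → essential)
  16 | 1-000,100-0
  18 | -0010,100-0,1001-
  19 | 1001-  (sole → essential)
  21 | 1-101  (sole → essential)
  24 | -1000,1-000
  29 | -1101,1-101
  30 | -1110  (sole → essential)
Essential prime implicants: -0010, -1000, -1101, -1110, 00100, 00111, 1-101, 1001-
Petrick residual → 1-000
Minimum SOP uses 9 PIs: b'c'de' + bc'd'e' + bcd'e + bcde' + a'b'cd'e' + a'b'cde + ac'd'e' + acd'e + ab'c'd

9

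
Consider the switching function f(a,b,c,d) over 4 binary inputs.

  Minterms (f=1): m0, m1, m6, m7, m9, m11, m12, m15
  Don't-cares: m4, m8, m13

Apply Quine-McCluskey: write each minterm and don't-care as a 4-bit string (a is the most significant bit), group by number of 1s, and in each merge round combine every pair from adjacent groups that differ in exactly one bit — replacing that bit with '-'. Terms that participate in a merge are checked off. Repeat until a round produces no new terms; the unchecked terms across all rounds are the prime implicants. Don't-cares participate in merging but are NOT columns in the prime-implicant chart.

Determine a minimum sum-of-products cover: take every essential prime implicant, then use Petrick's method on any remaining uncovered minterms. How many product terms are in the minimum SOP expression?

[col 0] 0000*, 0001*, 0100*, 0110*, 0111*, 1000*, 1001*, 1011*, 1100*, 1101*, 1111*
[col 1] -000*, -001*, -100*, -111, 0-00*, 000-*, 01-0, 011-, 1-00*, 1-01*, 1-11*, 10-1*, 100-*, 11-1*, 110-*
[col 2] --00, -00-, 1--1, 1-0-
Prime implicants: --00, -00-, -111, 01-0, 011-, 1--1, 1-0-
PI chart (minterm → PIs covering it):
  0 | --00,-00-
  1 | -00-  (sole → essential)
  6 | 01-0,011-
  7 | -111,011-
  9 | -00-,1--1,1-0-
  11 | 1--1  (sole → essential)
  12 | --00,1-0-
  15 | -111,1--1
Essential prime implicants: -00-, 1--1
Petrick residual → --00, 011-
Minimum SOP uses 4 PIs: c'd' + b'c' + a'bc + ad

4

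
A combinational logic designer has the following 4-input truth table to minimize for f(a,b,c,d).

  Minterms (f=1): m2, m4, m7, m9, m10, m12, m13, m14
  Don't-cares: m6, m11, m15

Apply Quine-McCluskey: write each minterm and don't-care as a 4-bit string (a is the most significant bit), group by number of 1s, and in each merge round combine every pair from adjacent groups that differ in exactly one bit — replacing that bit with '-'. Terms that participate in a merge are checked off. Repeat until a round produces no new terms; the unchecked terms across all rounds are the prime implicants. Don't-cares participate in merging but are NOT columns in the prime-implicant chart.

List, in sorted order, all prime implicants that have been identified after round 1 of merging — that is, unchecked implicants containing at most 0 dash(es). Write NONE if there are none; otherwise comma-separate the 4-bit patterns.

size-2^0 implicants → 0010(✓)  0100(✓)  0110(✓)  0111(✓)  1001(✓)  1010(✓)  1011(✓)  1100(✓)  1101(✓)  1110(✓)  1111(✓)
size-2^1 implicants → -010(✓)  -100(✓)  -110(✓)  -111(✓)  0-10(✓)  01-0(✓)  011-(✓)  1-01(✓)  1-10(✓)  1-11(✓)  10-1(✓)  101-(✓)  11-0(✓)  11-1(✓)  110-(✓)  111-(✓)
size-2^2 implicants → --10  -1-0  -11-  1--1  1-1-  11--
Unchecked terms (primes): --10, -1-0, -11-, 1--1, 1-1-, 11--

NONE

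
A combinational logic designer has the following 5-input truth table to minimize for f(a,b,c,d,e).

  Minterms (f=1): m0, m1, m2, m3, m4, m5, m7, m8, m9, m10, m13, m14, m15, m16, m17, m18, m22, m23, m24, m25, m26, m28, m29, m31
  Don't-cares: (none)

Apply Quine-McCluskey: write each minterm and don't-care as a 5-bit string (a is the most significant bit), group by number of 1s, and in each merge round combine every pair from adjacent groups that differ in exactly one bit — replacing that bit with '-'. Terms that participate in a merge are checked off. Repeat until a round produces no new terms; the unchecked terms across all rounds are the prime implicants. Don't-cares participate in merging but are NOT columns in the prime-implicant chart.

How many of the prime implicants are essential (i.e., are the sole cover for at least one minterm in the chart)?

4

Round 0: 00000✓ 00001✓ 00010✓ 00011✓ 00100✓ 00101✓ 00111✓ 01000✓ 01001✓ 01010✓ 01101✓ 01110✓ 01111✓ 10000✓ 10001✓ 10010✓ 10110✓ 10111✓ 11000✓ 11001✓ 11010✓ 11100✓ 11101✓ 11111✓
Round 1: -0000✓ -0001✓ -0010✓ -0111✓ -1000✓ -1001✓ -1010✓ -1101✓ -1111✓ 0-000✓ 0-001✓ 0-010✓ 0-101✓ 0-111✓ 00-00✓ 00-01✓ 00-11✓ 000-0✓ 000-1✓ 0000-✓ 0001-✓ 001-1✓ 0010-✓ 01-01✓ 01-10 010-0✓ 0100-✓ 011-1✓ 0111- 1-000✓ 1-001✓ 1-010✓ 1-111✓ 10-10 100-0✓ 1000-✓ 1011- 11-00✓ 11-01✓ 110-0✓ 1100-✓ 111-1✓ 1110-✓
Round 2: --000✓ --001✓ --010✓ --111 -00-0✓ -000-✓ -1-01 -10-0✓ -100-✓ -11-1 0--01 0-0-0✓ 0-00-✓ 0-1-1 00--1 00-0- 000-- 1-0-0✓ 1-00-✓ 11-0-
Round 3: --0-0 --00-
PIs = {--0-0, --00-, --111, -1-01, -11-1, 0--01, 0-1-1, 00--1, 00-0-, 000--, 01-10, 0111-, 10-10, 1011-, 11-0-}
Coverage chart:
  m0: --0-0,--00-,00-0-,000--
  m1: --00-,0--01,00--1,00-0-,000--
  m2: --0-0,000--
  m3: 00--1,000--
  m4: 00-0- ←essential
  m5: 0--01,0-1-1,00--1,00-0-
  m7: --111,0-1-1,00--1
  m8: --0-0,--00-
  m9: --00-,-1-01,0--01
  m10: --0-0,01-10
  m13: -1-01,-11-1,0--01,0-1-1
  m14: 01-10,0111-
  m15: --111,-11-1,0-1-1,0111-
  m16: --0-0,--00-
  m17: --00- ←essential
  m18: --0-0,10-10
  m22: 10-10,1011-
  m23: --111,1011-
  m24: --0-0,--00-,11-0-
  m25: --00-,-1-01,11-0-
  m26: --0-0 ←essential
  m28: 11-0- ←essential
  m29: -1-01,-11-1,11-0-
  m31: --111,-11-1
Essential: --0-0, --00-, 00-0-, 11-0-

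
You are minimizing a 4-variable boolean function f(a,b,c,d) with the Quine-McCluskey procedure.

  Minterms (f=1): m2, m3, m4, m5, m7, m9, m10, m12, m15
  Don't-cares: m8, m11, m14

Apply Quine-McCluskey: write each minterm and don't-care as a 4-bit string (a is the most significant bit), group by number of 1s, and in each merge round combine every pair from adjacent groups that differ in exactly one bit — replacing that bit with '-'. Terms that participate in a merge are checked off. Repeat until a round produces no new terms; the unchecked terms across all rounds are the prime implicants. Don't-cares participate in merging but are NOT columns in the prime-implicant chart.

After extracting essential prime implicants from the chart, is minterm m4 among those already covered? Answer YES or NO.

NO

[col 0] 0010*, 0011*, 0100*, 0101*, 0111*, 1000*, 1001*, 1010*, 1011*, 1100*, 1110*, 1111*
[col 1] -010*, -011*, -100, -111*, 0-11*, 001-*, 01-1, 010-, 1-00*, 1-10*, 1-11*, 10-0*, 10-1*, 100-*, 101-*, 11-0*, 111-*
[col 2] --11, -01-, 1--0, 1-1-, 10--
Prime implicants: --11, -01-, -100, 01-1, 010-, 1--0, 1-1-, 10--
PI chart (minterm → PIs covering it):
  2 | -01-  (sole → essential)
  3 | --11,-01-
  4 | -100,010-
  5 | 01-1,010-
  7 | --11,01-1
  9 | 10--  (sole → essential)
  10 | -01-,1--0,1-1-,10--
  12 | -100,1--0
  15 | --11,1-1-
Essential prime implicants: -01-, 10--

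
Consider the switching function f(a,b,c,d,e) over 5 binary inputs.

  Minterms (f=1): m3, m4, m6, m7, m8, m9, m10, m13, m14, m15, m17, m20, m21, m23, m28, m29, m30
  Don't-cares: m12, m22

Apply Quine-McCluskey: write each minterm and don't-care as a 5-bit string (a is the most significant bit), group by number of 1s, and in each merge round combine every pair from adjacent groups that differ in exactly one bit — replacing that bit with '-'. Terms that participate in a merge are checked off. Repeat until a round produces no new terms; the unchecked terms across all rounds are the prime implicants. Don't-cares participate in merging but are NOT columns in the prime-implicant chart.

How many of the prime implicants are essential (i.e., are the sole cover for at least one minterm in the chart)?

Round 0: 00011✓ 00100✓ 00110✓ 00111✓ 01000✓ 01001✓ 01010✓ 01100✓ 01101✓ 01110✓ 01111✓ 10001✓ 10100✓ 10101✓ 10110✓ 10111✓ 11100✓ 11101✓ 11110✓
Round 1: -0100✓ -0110✓ -0111✓ -1100✓ -1101✓ -1110✓ 0-100✓ 0-110✓ 0-111✓ 00-11 001-0✓ 0011-✓ 01-00✓ 01-01✓ 01-10✓ 010-0✓ 0100-✓ 011-0✓ 011-1✓ 0110-✓ 0111-✓ 1-100✓ 1-101✓ 1-110✓ 10-01 101-0✓ 101-1✓ 1010-✓ 1011-✓ 111-0✓ 1110-✓
Round 2: --100✓ --110✓ -01-0✓ -011- -11-0✓ -110- 0-1-0✓ 0-11- 01--0 01-0- 011-- 1-1-0✓ 1-10- 101--
Round 3: --1-0
PIs = {--1-0, -011-, -110-, 0-11-, 00-11, 01--0, 01-0-, 011--, 1-10-, 10-01, 101--}
Coverage chart:
  m3: 00-11 ←essential
  m4: --1-0 ←essential
  m6: --1-0,-011-,0-11-
  m7: -011-,0-11-,00-11
  m8: 01--0,01-0-
  m9: 01-0- ←essential
  m10: 01--0 ←essential
  m13: -110-,01-0-,011--
  m14: --1-0,0-11-,01--0,011--
  m15: 0-11-,011--
  m17: 10-01 ←essential
  m20: --1-0,1-10-,101--
  m21: 1-10-,10-01,101--
  m23: -011-,101--
  m28: --1-0,-110-,1-10-
  m29: -110-,1-10-
  m30: --1-0 ←essential
Essential: --1-0, 00-11, 01--0, 01-0-, 10-01

5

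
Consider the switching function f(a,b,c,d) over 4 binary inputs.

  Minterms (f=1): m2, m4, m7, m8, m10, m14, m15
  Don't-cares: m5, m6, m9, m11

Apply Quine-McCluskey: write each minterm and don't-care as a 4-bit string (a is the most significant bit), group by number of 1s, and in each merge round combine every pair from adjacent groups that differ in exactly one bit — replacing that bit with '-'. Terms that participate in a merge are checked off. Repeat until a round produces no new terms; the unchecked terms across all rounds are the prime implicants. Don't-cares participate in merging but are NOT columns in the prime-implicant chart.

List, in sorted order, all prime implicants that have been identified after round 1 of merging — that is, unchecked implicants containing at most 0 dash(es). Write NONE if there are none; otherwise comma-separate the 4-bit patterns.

NONE

size-2^0 implicants → 0010(✓)  0100(✓)  0101(✓)  0110(✓)  0111(✓)  1000(✓)  1001(✓)  1010(✓)  1011(✓)  1110(✓)  1111(✓)
size-2^1 implicants → -010(✓)  -110(✓)  -111(✓)  0-10(✓)  01-0(✓)  01-1(✓)  010-(✓)  011-(✓)  1-10(✓)  1-11(✓)  10-0(✓)  10-1(✓)  100-(✓)  101-(✓)  111-(✓)
size-2^2 implicants → --10  -11-  01--  1-1-  10--
Unchecked terms (primes): --10, -11-, 01--, 1-1-, 10--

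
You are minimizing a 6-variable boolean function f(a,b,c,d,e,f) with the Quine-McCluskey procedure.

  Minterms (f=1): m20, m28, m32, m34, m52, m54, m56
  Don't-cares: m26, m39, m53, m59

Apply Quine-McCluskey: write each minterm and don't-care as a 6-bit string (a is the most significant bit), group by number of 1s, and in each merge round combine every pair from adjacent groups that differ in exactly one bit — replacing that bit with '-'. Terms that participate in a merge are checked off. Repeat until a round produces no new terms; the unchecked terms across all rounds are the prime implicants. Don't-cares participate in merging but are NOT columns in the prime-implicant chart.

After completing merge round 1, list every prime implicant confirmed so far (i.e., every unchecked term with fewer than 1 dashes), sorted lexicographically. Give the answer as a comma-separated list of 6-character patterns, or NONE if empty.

011010, 100111, 111000, 111011

Round 0: 010100✓ 011010 011100✓ 100000✓ 100010✓ 100111 110100✓ 110101✓ 110110✓ 111000 111011
Round 1: -10100 01-100 1000-0 1101-0 11010-
PIs = {-10100, 01-100, 011010, 1000-0, 100111, 1101-0, 11010-, 111000, 111011}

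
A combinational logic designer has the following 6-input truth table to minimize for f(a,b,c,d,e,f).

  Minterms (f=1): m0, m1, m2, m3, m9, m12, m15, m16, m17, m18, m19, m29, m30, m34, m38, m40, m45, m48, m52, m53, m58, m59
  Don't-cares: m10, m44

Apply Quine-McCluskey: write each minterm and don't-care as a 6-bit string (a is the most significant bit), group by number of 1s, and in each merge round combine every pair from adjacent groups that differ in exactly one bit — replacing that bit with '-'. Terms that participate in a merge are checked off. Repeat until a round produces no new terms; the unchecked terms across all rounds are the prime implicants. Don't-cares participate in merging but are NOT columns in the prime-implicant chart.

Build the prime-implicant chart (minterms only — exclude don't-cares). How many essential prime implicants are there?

11

size-2^0 implicants → 000000(✓)  000001(✓)  000010(✓)  000011(✓)  001001(✓)  001010(✓)  001100(✓)  001111  010000(✓)  010001(✓)  010010(✓)  010011(✓)  011101  011110  100010(✓)  100110(✓)  101000(✓)  101100(✓)  101101(✓)  110000(✓)  110100(✓)  110101(✓)  111010(✓)  111011(✓)
size-2^1 implicants → -00010  -01100  -10000  0-0000(✓)  0-0001(✓)  0-0010(✓)  0-0011(✓)  00-001  00-010  0000-0(✓)  0000-1(✓)  00000-(✓)  00001-(✓)  0100-0(✓)  0100-1(✓)  01000-(✓)  01001-(✓)  100-10  101-00  10110-  110-00  11010-  11101-
size-2^2 implicants → 0-00-0(✓)  0-00-1(✓)  0-000-(✓)  0-001-(✓)  0000--(✓)  0100--(✓)
size-2^3 implicants → 0-00--
Unchecked terms (primes): -00010, -01100, -10000, 0-00--, 00-001, 00-010, 001111, 011101, 011110, 100-10, 101-00, 10110-, 110-00, 11010-, 11101-
Minterm coverage:
  m0 ⊆ 0-00-- [E]
  m1 ⊆ 0-00--,00-001
  m2 ⊆ -00010,0-00--,00-010
  m3 ⊆ 0-00-- [E]
  m9 ⊆ 00-001 [E]
  m12 ⊆ -01100 [E]
  m15 ⊆ 001111 [E]
  m16 ⊆ -10000,0-00--
  m17 ⊆ 0-00-- [E]
  m18 ⊆ 0-00-- [E]
  m19 ⊆ 0-00-- [E]
  m29 ⊆ 011101 [E]
  m30 ⊆ 011110 [E]
  m34 ⊆ -00010,100-10
  m38 ⊆ 100-10 [E]
  m40 ⊆ 101-00 [E]
  m45 ⊆ 10110- [E]
  m48 ⊆ -10000,110-00
  m52 ⊆ 110-00,11010-
  m53 ⊆ 11010- [E]
  m58 ⊆ 11101- [E]
  m59 ⊆ 11101- [E]
E = {-01100, 0-00--, 00-001, 001111, 011101, 011110, 100-10, 101-00, 10110-, 11010-, 11101-}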